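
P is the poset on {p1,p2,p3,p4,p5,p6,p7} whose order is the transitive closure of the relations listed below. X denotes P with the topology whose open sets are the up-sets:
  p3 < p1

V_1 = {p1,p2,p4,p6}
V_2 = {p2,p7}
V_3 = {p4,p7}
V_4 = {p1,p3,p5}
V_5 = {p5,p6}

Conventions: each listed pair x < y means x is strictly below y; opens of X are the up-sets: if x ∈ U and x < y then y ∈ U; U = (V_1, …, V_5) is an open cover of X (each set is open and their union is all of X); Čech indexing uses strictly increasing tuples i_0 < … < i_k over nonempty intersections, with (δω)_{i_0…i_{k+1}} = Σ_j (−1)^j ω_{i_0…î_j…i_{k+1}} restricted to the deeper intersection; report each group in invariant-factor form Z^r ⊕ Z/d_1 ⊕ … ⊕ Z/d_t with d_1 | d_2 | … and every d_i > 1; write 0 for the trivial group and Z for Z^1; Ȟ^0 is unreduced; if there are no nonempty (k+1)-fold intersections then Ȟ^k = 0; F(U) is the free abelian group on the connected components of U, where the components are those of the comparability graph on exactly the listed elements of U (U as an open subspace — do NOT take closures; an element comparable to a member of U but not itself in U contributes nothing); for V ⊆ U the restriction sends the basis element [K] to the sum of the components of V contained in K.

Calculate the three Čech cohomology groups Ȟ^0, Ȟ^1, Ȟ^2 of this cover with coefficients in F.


Ȟ^0 = Z^6, Ȟ^1 = 0 and Ȟ^2 = 0

nerve of the cover:
  V12={p2} V13={p4} V14={p1} V15={p6} V23={p7} V45={p5}
components per intersection:
  V1: {p1} {p2} {p4} {p6}
  V2: {p2} {p7}
  V3: {p4} {p7}
  V4: {p1,p3} {p5}
  V5: {p5} {p6}
  V12: {p2}
  V13: {p4}
  V14: {p1}
  V15: {p6}
  V23: {p7}
  V45: {p5}
C dims 12,6; δ0: rk 6, SNF 1^6
Ȟ^0 = (12 − 6) − 0 = 6, so Ȟ^0 ≅ Z^6
Ȟ^1 = (6 − 0) − 6 = 0, so Ȟ^1 ≅ 0
Ȟ^2 = (0 − 0) − 0 = 0, so Ȟ^2 ≅ 0


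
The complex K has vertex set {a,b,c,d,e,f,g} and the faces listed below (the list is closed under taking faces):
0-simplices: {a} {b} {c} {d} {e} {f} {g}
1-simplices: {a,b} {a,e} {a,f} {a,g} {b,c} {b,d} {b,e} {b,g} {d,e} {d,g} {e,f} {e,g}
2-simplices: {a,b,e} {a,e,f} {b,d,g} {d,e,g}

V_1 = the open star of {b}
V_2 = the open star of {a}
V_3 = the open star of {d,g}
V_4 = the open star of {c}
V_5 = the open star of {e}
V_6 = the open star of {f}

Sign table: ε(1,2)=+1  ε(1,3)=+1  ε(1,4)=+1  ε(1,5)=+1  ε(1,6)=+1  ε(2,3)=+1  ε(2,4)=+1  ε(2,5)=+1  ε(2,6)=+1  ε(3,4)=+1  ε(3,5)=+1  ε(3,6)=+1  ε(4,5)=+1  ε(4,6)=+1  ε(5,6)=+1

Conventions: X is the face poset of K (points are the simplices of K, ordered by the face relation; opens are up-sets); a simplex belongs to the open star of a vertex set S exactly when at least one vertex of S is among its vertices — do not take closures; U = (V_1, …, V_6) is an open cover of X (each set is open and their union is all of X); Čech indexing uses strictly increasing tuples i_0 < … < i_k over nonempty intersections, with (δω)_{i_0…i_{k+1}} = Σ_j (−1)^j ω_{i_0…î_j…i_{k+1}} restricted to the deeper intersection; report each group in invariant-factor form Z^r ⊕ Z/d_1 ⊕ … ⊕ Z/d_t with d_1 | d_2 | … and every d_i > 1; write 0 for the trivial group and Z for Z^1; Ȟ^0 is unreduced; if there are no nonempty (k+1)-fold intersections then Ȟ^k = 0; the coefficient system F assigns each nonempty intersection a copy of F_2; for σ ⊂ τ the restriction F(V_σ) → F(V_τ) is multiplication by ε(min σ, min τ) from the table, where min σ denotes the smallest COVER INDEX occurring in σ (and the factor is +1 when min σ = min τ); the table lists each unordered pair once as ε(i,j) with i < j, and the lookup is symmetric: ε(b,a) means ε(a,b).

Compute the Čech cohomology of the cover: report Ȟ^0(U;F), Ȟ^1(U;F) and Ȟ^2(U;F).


Ȟ^0 = Z/2, Ȟ^1 = Z/2 ⊕ Z/2, Ȟ^2 = 0

nonempty intersections:
  V1={{b},{a,b},{b,c},{b,d},{b,e},{b,g},{a,b,e},{b,d,g}} V2={{a},{a,b},{a,e},{a,f},{a,g},{a,b,e},{a,e,f}} V3={{d},{g},{a,g},{b,d},{b,g},{d,e},{d,g},{e,g},{b,d,g},{d,e,g}} V4={{c},{b,c}} V5={{e},{a,e},{b,e},{d,e},{e,f},{e,g},{a,b,e},{a,e,f},{d,e,g}} V6={{f},{a,f},{e,f},{a,e,f}}
  V12={{a,b},{a,b,e}} V13={{b,d},{b,g},{b,d,g}} V14={{b,c}} V15={{b,e},{a,b,e}} V23={{a,g}} V25={{a,e},{a,b,e},{a,e,f}} V26={{a,f},{a,e,f}} V35={{d,e},{e,g},{d,e,g}} V56={{e,f},{a,e,f}}
  V125={{a,b,e}} V256={{a,e,f}}
C dims 6,9,2; δ0: rk_F2 5; δ1: rk_F2 2
Ȟ^0: (6−5)−0=1 ⇒ Z/2
Ȟ^1: (9−2)−5=2 ⇒ Z/2 ⊕ Z/2
Ȟ^2: (2−0)−2=0 ⇒ 0


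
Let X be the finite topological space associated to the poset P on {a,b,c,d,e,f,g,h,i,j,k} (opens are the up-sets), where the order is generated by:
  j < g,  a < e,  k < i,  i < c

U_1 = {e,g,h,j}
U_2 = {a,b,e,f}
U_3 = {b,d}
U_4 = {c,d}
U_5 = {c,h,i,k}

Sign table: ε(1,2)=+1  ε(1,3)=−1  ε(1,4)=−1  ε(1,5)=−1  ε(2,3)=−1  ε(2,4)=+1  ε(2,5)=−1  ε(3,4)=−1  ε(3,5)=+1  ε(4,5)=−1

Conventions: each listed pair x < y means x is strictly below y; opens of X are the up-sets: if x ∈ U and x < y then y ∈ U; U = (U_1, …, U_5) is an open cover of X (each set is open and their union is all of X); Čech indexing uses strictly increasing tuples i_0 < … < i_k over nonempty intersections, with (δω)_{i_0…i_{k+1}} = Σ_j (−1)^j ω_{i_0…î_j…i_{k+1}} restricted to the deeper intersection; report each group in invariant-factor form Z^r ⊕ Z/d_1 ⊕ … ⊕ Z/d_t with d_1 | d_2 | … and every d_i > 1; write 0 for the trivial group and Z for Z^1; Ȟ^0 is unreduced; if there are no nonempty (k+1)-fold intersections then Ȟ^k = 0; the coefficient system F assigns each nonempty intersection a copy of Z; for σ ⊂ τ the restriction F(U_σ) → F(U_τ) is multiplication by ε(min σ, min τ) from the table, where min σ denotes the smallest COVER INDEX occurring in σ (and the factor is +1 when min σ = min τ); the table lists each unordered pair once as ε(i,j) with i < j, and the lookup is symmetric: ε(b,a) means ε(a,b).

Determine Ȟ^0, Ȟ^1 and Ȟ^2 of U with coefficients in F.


Ȟ^0(U;F) ≅ Z, Ȟ^1(U;F) ≅ Z and Ȟ^2(U;F) ≅ 0

nerve of the cover:
  U12={e} U15={h} U23={b} U34={d} U45={c}
C dims 5,5; δ0: rk 4, SNF 1^4
Ȟ^0 = (5 − 4) − 0 = 1, so Ȟ^0 ≅ Z
Ȟ^1 = (5 − 0) − 4 = 1, so Ȟ^1 ≅ Z
Ȟ^2 = (0 − 0) − 0 = 0, so Ȟ^2 ≅ 0


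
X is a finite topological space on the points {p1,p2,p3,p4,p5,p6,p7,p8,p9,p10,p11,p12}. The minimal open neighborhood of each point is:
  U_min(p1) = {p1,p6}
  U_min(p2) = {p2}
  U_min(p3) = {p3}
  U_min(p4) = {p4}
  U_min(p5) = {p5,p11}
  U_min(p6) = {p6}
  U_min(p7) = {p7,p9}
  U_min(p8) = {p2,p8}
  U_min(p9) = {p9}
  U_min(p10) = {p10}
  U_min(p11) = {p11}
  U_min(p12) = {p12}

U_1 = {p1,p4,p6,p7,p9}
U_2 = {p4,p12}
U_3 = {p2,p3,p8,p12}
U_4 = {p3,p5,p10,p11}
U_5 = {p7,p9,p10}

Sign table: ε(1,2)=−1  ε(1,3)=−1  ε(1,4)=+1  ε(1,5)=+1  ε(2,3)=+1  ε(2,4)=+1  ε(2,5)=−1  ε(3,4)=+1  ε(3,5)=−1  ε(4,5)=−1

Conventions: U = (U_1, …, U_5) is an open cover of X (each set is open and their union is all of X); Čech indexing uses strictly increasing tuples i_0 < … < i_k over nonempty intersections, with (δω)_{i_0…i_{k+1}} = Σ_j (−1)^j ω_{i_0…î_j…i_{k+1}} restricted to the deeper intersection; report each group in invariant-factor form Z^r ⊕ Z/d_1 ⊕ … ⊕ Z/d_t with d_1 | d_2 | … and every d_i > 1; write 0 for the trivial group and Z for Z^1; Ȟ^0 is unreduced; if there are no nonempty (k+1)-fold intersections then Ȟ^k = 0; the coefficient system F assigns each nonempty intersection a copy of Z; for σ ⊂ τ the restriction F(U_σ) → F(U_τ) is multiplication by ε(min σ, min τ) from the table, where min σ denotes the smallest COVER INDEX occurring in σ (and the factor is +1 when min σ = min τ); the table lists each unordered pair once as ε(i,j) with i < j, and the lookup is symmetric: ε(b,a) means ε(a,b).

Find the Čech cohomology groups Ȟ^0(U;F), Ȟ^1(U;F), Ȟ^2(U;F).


intersection data:
  U12={p4} U15={p7,p9} U23={p12} U34={p3} U45={p10}
C dims 5,5; δ0: rk 4, SNF 1^4
Ȟ^0 = (5 − 4) − 0 = 1, so Ȟ^0 ≅ Z
Ȟ^1 = (5 − 0) − 4 = 1, so Ȟ^1 ≅ Z
Ȟ^2 = (0 − 0) − 0 = 0, so Ȟ^2 ≅ 0

Ȟ^0 ≅ Z; Ȟ^1 ≅ Z; Ȟ^2 ≅ 0


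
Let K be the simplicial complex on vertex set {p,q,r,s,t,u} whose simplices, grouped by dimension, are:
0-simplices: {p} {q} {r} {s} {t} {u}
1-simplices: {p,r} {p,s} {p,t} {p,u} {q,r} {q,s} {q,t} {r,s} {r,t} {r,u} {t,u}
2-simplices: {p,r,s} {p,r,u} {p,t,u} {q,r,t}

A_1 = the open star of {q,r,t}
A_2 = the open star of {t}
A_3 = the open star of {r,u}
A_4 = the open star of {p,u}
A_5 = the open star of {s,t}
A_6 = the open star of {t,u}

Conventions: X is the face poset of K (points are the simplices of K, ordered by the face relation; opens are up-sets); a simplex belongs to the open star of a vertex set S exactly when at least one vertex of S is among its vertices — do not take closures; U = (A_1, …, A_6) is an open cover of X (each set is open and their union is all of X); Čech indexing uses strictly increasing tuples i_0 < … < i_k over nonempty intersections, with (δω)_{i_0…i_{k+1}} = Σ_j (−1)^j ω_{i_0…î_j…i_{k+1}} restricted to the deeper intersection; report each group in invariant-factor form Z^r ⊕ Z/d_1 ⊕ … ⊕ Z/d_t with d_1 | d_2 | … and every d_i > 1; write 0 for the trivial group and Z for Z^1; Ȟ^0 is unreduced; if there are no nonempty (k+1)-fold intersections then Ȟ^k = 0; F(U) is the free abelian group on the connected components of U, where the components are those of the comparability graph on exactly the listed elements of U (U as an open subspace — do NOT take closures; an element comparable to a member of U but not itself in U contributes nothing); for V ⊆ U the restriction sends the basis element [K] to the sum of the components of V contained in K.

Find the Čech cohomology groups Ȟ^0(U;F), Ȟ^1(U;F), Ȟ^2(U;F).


Ȟ^0 ≅ Z, Ȟ^1 ≅ Z^2, Ȟ^2 ≅ 0

nonempty intersections:
  A1={{q},{r},{t},{p,r},{p,t},{q,r},{q,s},{q,t},{r,s},{r,t},{r,u},{t,u},{p,r,s},{p,r,u},{p,t,u},{q,r,t}} A2={{t},{p,t},{q,t},{r,t},{t,u},{p,t,u},{q,r,t}} A3={{r},{u},{p,r},{p,u},{q,r},{r,s},{r,t},{r,u},{t,u},{p,r,s},{p,r,u},{p,t,u},{q,r,t}} A4={{p},{u},{p,r},{p,s},{p,t},{p,u},{r,u},{t,u},{p,r,s},{p,r,u},{p,t,u}} A5={{s},{t},{p,s},{p,t},{q,s},{q,t},{r,s},{r,t},{t,u},{p,r,s},{p,t,u},{q,r,t}} A6={{t},{u},{p,t},{p,u},{q,t},{r,t},{r,u},{t,u},{p,r,u},{p,t,u},{q,r,t}}
  A12={{t},{p,t},{q,t},{r,t},{t,u},{p,t,u},{q,r,t}} A13={{r},{p,r},{q,r},{r,s},{r,t},{r,u},{t,u},{p,r,s},{p,r,u},{p,t,u},{q,r,t}} A14={{p,r},{p,t},{r,u},{t,u},{p,r,s},{p,r,u},{p,t,u}} A15={{t},{p,t},{q,s},{q,t},{r,s},{r,t},{t,u},{p,r,s},{p,t,u},{q,r,t}} A16={{t},{p,t},{q,t},{r,t},{r,u},{t,u},{p,r,u},{p,t,u},{q,r,t}} A23={{r,t},{t,u},{p,t,u},{q,r,t}} A24={{p,t},{t,u},{p,t,u}} A25={{t},{p,t},{q,t},{r,t},{t,u},{p,t,u},{q,r,t}} A26={{t},{p,t},{q,t},{r,t},{t,u},{p,t,u},{q,r,t}} A34={{u},{p,r},{p,u},{r,u},{t,u},{p,r,s},{p,r,u},{p,t,u}} A35={{r,s},{r,t},{t,u},{p,r,s},{p,t,u},{q,r,t}} A36={{u},{p,u},{r,t},{r,u},{t,u},{p,r,u},{p,t,u},{q,r,t}} A45={{p,s},{p,t},{t,u},{p,r,s},{p,t,u}} A46={{u},{p,t},{p,u},{r,u},{t,u},{p,r,u},{p,t,u}} A56={{t},{p,t},{q,t},{r,t},{t,u},{p,t,u},{q,r,t}}
  A123={{r,t},{t,u},{p,t,u},{q,r,t}} A124={{p,t},{t,u},{p,t,u}} A125={{t},{p,t},{q,t},{r,t},{t,u},{p,t,u},{q,r,t}} A126={{t},{p,t},{q,t},{r,t},{t,u},{p,t,u},{q,r,t}} A134={{p,r},{r,u},{t,u},{p,r,s},{p,r,u},{p,t,u}} A135={{r,s},{r,t},{t,u},{p,r,s},{p,t,u},{q,r,t}} A136={{r,t},{r,u},{t,u},{p,r,u},{p,t,u},{q,r,t}} A145={{p,t},{t,u},{p,r,s},{p,t,u}} A146={{p,t},{r,u},{t,u},{p,r,u},{p,t,u}} A156={{t},{p,t},{q,t},{r,t},{t,u},{p,t,u},{q,r,t}} A234={{t,u},{p,t,u}} A235={{r,t},{t,u},{p,t,u},{q,r,t}} A236={{r,t},{t,u},{p,t,u},{q,r,t}} A245={{p,t},{t,u},{p,t,u}} A246={{p,t},{t,u},{p,t,u}} A256={{t},{p,t},{q,t},{r,t},{t,u},{p,t,u},{q,r,t}} A345={{t,u},{p,r,s},{p,t,u}} A346={{u},{p,u},{r,u},{t,u},{p,r,u},{p,t,u}} A356={{r,t},{t,u},{p,t,u},{q,r,t}} A456={{p,t},{t,u},{p,t,u}}
  A1234={{t,u},{p,t,u}} A1235={{r,t},{t,u},{p,t,u},{q,r,t}} A1236={{r,t},{t,u},{p,t,u},{q,r,t}} A1245={{p,t},{t,u},{p,t,u}} A1246={{p,t},{t,u},{p,t,u}} A1256={{t},{p,t},{q,t},{r,t},{t,u},{p,t,u},{q,r,t}} A1345={{t,u},{p,r,s},{p,t,u}} A1346={{r,u},{t,u},{p,r,u},{p,t,u}} A1356={{r,t},{t,u},{p,t,u},{q,r,t}} A1456={{p,t},{t,u},{p,t,u}} A2345={{t,u},{p,t,u}} A2346={{t,u},{p,t,u}} A2356={{r,t},{t,u},{p,t,u},{q,r,t}} A2456={{p,t},{t,u},{p,t,u}} A3456={{t,u},{p,t,u}}
  A12345={{t,u},{p,t,u}} A12346={{t,u},{p,t,u}} A12356={{r,t},{t,u},{p,t,u},{q,r,t}} A12456={{p,t},{t,u},{p,t,u}} A13456={{t,u},{p,t,u}} A23456={{t,u},{p,t,u}}
  A123456={{t,u},{p,t,u}}
components per intersection:
  A1: {{q},{r},{t},{p,r},{p,t},{q,r},{q,s},{q,t},{r,s},{r,t},{r,u},{t,u},{p,r,s},{p,r,u},{p,t,u},{q,r,t}}
  A2: {{t},{p,t},{q,t},{r,t},{t,u},{p,t,u},{q,r,t}}
  A3: {{r},{u},{p,r},{p,u},{q,r},{r,s},{r,t},{r,u},{t,u},{p,r,s},{p,r,u},{p,t,u},{q,r,t}}
  A4: {{p},{u},{p,r},{p,s},{p,t},{p,u},{r,u},{t,u},{p,r,s},{p,r,u},{p,t,u}}
  A5: {{s},{p,s},{q,s},{r,s},{p,r,s}} {{t},{p,t},{q,t},{r,t},{t,u},{p,t,u},{q,r,t}}
  A6: {{t},{u},{p,t},{p,u},{q,t},{r,t},{r,u},{t,u},{p,r,u},{p,t,u},{q,r,t}}
  A12: {{t},{p,t},{q,t},{r,t},{t,u},{p,t,u},{q,r,t}}
  A13: {{r},{p,r},{q,r},{r,s},{r,t},{r,u},{p,r,s},{p,r,u},{q,r,t}} {{t,u},{p,t,u}}
  A14: {{p,r},{r,u},{p,r,s},{p,r,u}} {{p,t},{t,u},{p,t,u}}
  A15: {{t},{p,t},{q,t},{r,t},{t,u},{p,t,u},{q,r,t}} {{q,s}} {{r,s},{p,r,s}}
  A16: {{t},{p,t},{q,t},{r,t},{t,u},{p,t,u},{q,r,t}} {{r,u},{p,r,u}}
  A23: {{r,t},{q,r,t}} {{t,u},{p,t,u}}
  A24: {{p,t},{t,u},{p,t,u}}
  A25: {{t},{p,t},{q,t},{r,t},{t,u},{p,t,u},{q,r,t}}
  A26: {{t},{p,t},{q,t},{r,t},{t,u},{p,t,u},{q,r,t}}
  A34: {{u},{p,r},{p,u},{r,u},{t,u},{p,r,s},{p,r,u},{p,t,u}}
  A35: {{r,s},{p,r,s}} {{r,t},{q,r,t}} {{t,u},{p,t,u}}
  A36: {{u},{p,u},{r,u},{t,u},{p,r,u},{p,t,u}} {{r,t},{q,r,t}}
  A45: {{p,s},{p,r,s}} {{p,t},{t,u},{p,t,u}}
  A46: {{u},{p,t},{p,u},{r,u},{t,u},{p,r,u},{p,t,u}}
  A56: {{t},{p,t},{q,t},{r,t},{t,u},{p,t,u},{q,r,t}}
  A123: {{r,t},{q,r,t}} {{t,u},{p,t,u}}
  A124: {{p,t},{t,u},{p,t,u}}
  A125: {{t},{p,t},{q,t},{r,t},{t,u},{p,t,u},{q,r,t}}
  A126: {{t},{p,t},{q,t},{r,t},{t,u},{p,t,u},{q,r,t}}
  A134: {{p,r},{r,u},{p,r,s},{p,r,u}} {{t,u},{p,t,u}}
  A135: {{r,s},{p,r,s}} {{r,t},{q,r,t}} {{t,u},{p,t,u}}
  A136: {{r,t},{q,r,t}} {{r,u},{p,r,u}} {{t,u},{p,t,u}}
  A145: {{p,t},{t,u},{p,t,u}} {{p,r,s}}
  A146: {{p,t},{t,u},{p,t,u}} {{r,u},{p,r,u}}
  A156: {{t},{p,t},{q,t},{r,t},{t,u},{p,t,u},{q,r,t}}
  A234: {{t,u},{p,t,u}}
  A235: {{r,t},{q,r,t}} {{t,u},{p,t,u}}
  A236: {{r,t},{q,r,t}} {{t,u},{p,t,u}}
  A245: {{p,t},{t,u},{p,t,u}}
  A246: {{p,t},{t,u},{p,t,u}}
  A256: {{t},{p,t},{q,t},{r,t},{t,u},{p,t,u},{q,r,t}}
  A345: {{t,u},{p,t,u}} {{p,r,s}}
  A346: {{u},{p,u},{r,u},{t,u},{p,r,u},{p,t,u}}
  A356: {{r,t},{q,r,t}} {{t,u},{p,t,u}}
  A456: {{p,t},{t,u},{p,t,u}}
  A1234: {{t,u},{p,t,u}}
  A1235: {{r,t},{q,r,t}} {{t,u},{p,t,u}}
  A1236: {{r,t},{q,r,t}} {{t,u},{p,t,u}}
  A1245: {{p,t},{t,u},{p,t,u}}
  A1246: {{p,t},{t,u},{p,t,u}}
  A1256: {{t},{p,t},{q,t},{r,t},{t,u},{p,t,u},{q,r,t}}
  A1345: {{t,u},{p,t,u}} {{p,r,s}}
  A1346: {{r,u},{p,r,u}} {{t,u},{p,t,u}}
  A1356: {{r,t},{q,r,t}} {{t,u},{p,t,u}}
  A1456: {{p,t},{t,u},{p,t,u}}
  A2345: {{t,u},{p,t,u}}
  A2346: {{t,u},{p,t,u}}
  A2356: {{r,t},{q,r,t}} {{t,u},{p,t,u}}
  A2456: {{p,t},{t,u},{p,t,u}}
  A3456: {{t,u},{p,t,u}}
  A12345: {{t,u},{p,t,u}}
  A12346: {{t,u},{p,t,u}}
  A12356: {{r,t},{q,r,t}} {{t,u},{p,t,u}}
  A12456: {{p,t},{t,u},{p,t,u}}
  A13456: {{t,u},{p,t,u}}
  A23456: {{t,u},{p,t,u}}
  A123456: {{t,u},{p,t,u}}
C dims 7,25,32,21; δ0: rk 6, SNF 1^6; δ1: rk 17, SNF 1^17; δ2: rk 15, SNF 1^15
Ȟ^0: (7−6)−0=1 ⇒ Z
Ȟ^1: (25−17)−6=2 ⇒ Z^2
Ȟ^2: (32−15)−17=0 ⇒ 0


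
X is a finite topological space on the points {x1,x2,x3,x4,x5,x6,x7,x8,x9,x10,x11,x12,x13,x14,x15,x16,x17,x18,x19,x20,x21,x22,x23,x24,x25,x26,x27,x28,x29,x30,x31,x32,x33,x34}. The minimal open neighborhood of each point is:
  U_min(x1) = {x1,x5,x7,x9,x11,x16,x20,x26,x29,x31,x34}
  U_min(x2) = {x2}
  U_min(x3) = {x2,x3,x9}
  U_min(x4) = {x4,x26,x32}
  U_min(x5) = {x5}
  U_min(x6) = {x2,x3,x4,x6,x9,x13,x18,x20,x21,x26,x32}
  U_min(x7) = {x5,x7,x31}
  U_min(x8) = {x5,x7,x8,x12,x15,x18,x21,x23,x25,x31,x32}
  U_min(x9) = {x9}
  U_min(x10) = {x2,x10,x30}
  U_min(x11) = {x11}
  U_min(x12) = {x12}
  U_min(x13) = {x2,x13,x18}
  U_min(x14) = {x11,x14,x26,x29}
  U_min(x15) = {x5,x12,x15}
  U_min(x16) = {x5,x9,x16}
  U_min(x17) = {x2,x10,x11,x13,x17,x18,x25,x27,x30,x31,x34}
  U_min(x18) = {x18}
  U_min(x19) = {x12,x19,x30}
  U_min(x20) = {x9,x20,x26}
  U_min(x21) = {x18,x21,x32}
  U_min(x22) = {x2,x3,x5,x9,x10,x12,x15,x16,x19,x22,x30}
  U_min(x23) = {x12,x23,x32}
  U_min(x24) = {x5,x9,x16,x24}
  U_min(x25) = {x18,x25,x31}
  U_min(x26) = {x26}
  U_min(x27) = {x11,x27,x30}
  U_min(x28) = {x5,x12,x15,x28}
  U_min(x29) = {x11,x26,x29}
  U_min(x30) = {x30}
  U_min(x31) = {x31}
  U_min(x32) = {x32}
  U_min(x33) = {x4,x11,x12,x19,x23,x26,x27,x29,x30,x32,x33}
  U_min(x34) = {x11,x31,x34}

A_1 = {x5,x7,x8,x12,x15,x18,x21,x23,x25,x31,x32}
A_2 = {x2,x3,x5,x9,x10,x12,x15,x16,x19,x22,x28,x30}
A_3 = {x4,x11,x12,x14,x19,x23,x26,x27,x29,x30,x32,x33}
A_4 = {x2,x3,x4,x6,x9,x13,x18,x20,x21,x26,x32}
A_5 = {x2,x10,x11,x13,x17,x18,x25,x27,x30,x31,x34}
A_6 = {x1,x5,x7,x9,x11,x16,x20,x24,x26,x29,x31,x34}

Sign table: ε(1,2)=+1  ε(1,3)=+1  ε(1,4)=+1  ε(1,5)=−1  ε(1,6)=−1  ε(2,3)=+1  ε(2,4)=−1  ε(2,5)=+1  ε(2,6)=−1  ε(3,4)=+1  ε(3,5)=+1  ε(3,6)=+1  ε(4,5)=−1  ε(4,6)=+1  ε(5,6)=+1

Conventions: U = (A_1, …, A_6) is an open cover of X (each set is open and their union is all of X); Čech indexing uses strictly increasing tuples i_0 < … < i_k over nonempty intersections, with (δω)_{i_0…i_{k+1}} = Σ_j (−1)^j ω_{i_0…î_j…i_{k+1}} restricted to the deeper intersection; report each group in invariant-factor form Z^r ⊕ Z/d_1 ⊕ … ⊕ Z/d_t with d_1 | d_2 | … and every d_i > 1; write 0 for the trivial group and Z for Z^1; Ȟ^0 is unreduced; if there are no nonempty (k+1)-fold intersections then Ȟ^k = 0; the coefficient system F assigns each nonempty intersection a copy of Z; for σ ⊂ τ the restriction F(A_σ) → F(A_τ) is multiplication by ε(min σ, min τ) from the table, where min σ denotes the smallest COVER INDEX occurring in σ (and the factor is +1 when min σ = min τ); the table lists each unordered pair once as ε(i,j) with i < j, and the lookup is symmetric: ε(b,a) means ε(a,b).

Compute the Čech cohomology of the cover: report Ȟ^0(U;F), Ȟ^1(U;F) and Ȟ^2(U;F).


intersection data:
  A12={x5,x12,x15} A13={x12,x23,x32} A14={x18,x21,x32} A15={x18,x25,x31} A16={x5,x7,x31} A23={x12,x19,x30} A24={x2,x3,x9} A25={x2,x10,x30} A26={x5,x9,x16} A34={x4,x26,x32} A35={x11,x27,x30} A36={x11,x26,x29} A45={x2,x13,x18} A46={x9,x20,x26} A56={x11,x31,x34}
  A123={x12} A126={x5} A134={x32} A145={x18} A156={x31} A235={x30} A245={x2} A246={x9} A346={x26} A356={x11}
C dims 6,15,10; δ0: rk 6, SNF 1^5·2; δ1: rk 9, SNF 1^9
Ȟ^0 = (6 − 6) − 0 = 0, so Ȟ^0 ≅ 0
Ȟ^1 = (15 − 9) − 6 = 0 plus torsion [2], so Ȟ^1 ≅ Z/2
Ȟ^2 = (10 − 0) − 9 = 1, so Ȟ^2 ≅ Z

Ȟ^0(U;F) ≅ 0, Ȟ^1(U;F) ≅ Z/2, Ȟ^2(U;F) ≅ Z


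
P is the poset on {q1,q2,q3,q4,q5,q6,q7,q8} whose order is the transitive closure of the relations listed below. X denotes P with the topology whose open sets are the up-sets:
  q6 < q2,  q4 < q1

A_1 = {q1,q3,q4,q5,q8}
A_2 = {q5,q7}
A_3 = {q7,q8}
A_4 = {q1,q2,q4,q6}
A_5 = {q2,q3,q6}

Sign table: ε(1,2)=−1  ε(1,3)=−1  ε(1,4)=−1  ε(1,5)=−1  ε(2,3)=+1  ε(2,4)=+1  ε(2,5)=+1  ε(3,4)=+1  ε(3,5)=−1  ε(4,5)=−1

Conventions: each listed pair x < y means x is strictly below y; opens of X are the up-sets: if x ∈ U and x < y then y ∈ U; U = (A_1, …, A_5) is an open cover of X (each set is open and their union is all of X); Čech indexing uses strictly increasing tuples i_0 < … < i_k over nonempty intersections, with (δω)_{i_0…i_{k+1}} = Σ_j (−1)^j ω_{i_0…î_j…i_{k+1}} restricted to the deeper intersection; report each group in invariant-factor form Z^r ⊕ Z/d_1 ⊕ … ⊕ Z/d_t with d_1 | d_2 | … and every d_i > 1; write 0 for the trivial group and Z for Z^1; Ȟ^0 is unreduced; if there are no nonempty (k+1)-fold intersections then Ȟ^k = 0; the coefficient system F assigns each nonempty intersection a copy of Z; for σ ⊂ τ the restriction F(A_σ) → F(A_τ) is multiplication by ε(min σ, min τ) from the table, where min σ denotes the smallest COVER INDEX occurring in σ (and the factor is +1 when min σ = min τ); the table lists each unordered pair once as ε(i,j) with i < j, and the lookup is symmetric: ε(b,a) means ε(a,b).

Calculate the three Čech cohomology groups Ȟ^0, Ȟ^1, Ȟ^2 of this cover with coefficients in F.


Ȟ^0(U;F) ≅ 0, Ȟ^1(U;F) ≅ Z ⊕ Z/2, Ȟ^2(U;F) ≅ 0

nonempty intersections:
  A12={q5} A13={q8} A14={q1,q4} A15={q3} A23={q7} A45={q2,q6}
C dims 5,6; δ0: rk 5, SNF 1^4·2
Ȟ^0: (5−5)−0=0 ⇒ 0
Ȟ^1: (6−0)−5=1 plus torsion [2] ⇒ Z ⊕ Z/2
Ȟ^2: (0−0)−0=0 ⇒ 0


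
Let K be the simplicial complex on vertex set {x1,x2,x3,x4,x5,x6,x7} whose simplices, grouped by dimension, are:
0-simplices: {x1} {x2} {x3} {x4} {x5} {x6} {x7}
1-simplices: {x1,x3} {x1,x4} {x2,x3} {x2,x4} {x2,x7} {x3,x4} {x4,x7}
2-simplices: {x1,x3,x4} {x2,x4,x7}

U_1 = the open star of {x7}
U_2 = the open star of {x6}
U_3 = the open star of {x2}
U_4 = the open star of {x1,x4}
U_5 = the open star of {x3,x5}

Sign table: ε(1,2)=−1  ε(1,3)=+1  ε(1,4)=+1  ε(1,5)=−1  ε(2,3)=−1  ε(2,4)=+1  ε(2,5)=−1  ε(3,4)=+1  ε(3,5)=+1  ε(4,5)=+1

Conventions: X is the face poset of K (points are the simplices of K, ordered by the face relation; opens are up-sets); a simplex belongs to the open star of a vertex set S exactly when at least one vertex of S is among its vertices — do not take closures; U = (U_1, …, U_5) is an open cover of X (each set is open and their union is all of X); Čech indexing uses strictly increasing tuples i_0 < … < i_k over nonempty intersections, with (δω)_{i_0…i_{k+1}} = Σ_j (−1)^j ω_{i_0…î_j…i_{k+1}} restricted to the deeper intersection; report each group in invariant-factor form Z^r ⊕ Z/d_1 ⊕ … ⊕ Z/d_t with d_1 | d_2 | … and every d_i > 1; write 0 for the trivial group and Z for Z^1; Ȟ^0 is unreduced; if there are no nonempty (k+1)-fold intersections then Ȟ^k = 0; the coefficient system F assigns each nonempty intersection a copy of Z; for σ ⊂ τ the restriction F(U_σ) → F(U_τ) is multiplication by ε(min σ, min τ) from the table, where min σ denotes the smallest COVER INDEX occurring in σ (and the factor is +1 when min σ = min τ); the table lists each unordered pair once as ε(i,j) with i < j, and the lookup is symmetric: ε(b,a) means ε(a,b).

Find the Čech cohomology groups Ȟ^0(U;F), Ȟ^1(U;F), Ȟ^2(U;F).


Ȟ^0(U;F) ≅ Z^2, Ȟ^1(U;F) ≅ Z and Ȟ^2(U;F) ≅ 0

cover nerve:
  U1={{x7},{x2,x7},{x4,x7},{x2,x4,x7}} U2={{x6}} U3={{x2},{x2,x3},{x2,x4},{x2,x7},{x2,x4,x7}} U4={{x1},{x4},{x1,x3},{x1,x4},{x2,x4},{x3,x4},{x4,x7},{x1,x3,x4},{x2,x4,x7}} U5={{x3},{x5},{x1,x3},{x2,x3},{x3,x4},{x1,x3,x4}}
  U13={{x2,x7},{x2,x4,x7}} U14={{x4,x7},{x2,x4,x7}} U34={{x2,x4},{x2,x4,x7}} U35={{x2,x3}} U45={{x1,x3},{x3,x4},{x1,x3,x4}}
  U134={{x2,x4,x7}}
C dims 5,5,1; δ0: rk 3, SNF 1^3; δ1: rk 1, SNF 1^1
Ȟ^0: (5−3)−0=2 ⇒ Z^2
Ȟ^1: (5−1)−3=1 ⇒ Z
Ȟ^2: (1−0)−1=0 ⇒ 0


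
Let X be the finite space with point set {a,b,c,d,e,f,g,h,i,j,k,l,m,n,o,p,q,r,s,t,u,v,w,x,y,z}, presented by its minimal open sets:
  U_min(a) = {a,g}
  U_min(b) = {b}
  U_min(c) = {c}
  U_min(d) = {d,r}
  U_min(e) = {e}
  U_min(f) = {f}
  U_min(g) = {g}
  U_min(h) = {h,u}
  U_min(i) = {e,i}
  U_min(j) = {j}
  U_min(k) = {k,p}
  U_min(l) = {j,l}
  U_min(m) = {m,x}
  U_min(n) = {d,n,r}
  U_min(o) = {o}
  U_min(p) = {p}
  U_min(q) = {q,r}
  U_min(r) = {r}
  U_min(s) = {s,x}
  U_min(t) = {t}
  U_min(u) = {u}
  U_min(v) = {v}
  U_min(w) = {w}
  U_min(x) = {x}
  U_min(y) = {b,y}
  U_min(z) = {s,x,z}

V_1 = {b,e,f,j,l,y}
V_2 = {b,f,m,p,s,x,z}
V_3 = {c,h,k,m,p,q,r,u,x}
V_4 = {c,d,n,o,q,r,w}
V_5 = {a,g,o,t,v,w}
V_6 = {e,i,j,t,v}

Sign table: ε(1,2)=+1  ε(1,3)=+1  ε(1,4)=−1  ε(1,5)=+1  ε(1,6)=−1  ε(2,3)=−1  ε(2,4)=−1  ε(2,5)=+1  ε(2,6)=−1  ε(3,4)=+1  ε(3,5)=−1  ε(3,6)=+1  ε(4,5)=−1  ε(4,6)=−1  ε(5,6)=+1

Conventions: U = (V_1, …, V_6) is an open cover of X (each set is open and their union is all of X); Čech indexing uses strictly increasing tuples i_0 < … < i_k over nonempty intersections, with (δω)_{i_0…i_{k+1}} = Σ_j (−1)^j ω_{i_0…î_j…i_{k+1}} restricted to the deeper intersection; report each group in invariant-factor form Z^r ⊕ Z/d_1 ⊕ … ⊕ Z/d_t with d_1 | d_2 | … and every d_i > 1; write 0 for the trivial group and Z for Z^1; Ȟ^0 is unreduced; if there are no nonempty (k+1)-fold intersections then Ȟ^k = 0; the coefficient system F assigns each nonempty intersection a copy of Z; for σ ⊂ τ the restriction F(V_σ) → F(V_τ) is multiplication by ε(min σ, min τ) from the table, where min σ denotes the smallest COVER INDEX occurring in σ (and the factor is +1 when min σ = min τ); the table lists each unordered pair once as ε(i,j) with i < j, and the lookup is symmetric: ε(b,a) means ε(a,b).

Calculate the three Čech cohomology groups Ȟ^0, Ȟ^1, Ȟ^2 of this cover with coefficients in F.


nonempty intersections:
  V12={b,f} V16={e,j} V23={m,p,x} V34={c,q,r} V45={o,w} V56={t,v}
C dims 6,6; δ0: rk 6, SNF 1^5·2
Ȟ^0: (6−6)−0=0 ⇒ 0
Ȟ^1: (6−0)−6=0 plus torsion [2] ⇒ Z/2
Ȟ^2: (0−0)−0=0 ⇒ 0

Ȟ^0(U;F) ≅ 0, Ȟ^1(U;F) ≅ Z/2, Ȟ^2(U;F) ≅ 0


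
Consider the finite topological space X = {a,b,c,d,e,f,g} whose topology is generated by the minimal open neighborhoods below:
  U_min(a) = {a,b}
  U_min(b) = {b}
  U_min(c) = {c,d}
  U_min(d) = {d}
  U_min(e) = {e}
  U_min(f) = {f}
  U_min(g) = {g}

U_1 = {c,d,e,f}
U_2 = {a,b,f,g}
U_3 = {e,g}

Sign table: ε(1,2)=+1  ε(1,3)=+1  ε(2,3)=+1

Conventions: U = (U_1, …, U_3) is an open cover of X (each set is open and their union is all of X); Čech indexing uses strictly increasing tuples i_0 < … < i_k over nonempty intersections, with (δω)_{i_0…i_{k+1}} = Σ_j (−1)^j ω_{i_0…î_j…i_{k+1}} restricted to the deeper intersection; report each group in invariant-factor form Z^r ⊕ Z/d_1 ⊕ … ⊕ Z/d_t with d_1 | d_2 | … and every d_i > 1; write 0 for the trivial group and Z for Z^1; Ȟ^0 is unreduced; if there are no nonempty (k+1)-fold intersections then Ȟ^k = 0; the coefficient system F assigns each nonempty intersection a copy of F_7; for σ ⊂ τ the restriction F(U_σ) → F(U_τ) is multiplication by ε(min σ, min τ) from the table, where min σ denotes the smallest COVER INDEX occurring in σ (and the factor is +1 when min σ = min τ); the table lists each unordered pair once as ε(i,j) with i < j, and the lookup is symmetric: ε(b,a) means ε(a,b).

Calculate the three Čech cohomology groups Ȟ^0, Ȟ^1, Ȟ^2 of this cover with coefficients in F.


intersection data:
  U12={f} U13={e} U23={g}
C dims 3,3; δ0: rk_F7 2
Ȟ^0 = (3 − 2) − 0 = 1, so Ȟ^0 ≅ Z/7
Ȟ^1 = (3 − 0) − 2 = 1, so Ȟ^1 ≅ Z/7
Ȟ^2 = (0 − 0) − 0 = 0, so Ȟ^2 ≅ 0

Ȟ^0 = Z/7,  Ȟ^1 = Z/7,  Ȟ^2 = 0


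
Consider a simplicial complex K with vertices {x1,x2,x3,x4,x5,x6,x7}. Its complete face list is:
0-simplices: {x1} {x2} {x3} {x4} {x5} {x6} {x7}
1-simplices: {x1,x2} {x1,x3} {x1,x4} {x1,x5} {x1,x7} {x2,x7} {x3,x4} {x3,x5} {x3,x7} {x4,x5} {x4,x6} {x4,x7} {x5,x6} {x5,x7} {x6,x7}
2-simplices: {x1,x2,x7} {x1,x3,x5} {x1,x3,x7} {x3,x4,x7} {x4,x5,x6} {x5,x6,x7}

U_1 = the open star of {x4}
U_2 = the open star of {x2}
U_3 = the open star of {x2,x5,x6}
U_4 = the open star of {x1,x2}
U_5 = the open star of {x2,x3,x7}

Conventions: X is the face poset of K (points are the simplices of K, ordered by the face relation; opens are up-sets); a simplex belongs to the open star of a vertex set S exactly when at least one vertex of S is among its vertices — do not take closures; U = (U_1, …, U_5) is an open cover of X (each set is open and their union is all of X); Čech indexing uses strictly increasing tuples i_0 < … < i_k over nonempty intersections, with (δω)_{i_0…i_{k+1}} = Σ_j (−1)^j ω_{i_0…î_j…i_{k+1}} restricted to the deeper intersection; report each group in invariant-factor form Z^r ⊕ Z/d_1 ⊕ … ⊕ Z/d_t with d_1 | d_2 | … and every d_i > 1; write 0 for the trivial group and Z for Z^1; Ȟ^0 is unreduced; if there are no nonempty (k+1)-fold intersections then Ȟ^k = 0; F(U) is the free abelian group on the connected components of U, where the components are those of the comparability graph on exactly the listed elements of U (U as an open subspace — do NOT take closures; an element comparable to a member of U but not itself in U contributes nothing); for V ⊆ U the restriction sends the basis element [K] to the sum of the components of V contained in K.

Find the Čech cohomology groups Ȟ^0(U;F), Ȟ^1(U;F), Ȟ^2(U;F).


Ȟ^0 = Z, Ȟ^1 = Z^3 and Ȟ^2 = 0

cover nerve:
  U1={{x4},{x1,x4},{x3,x4},{x4,x5},{x4,x6},{x4,x7},{x3,x4,x7},{x4,x5,x6}} U2={{x2},{x1,x2},{x2,x7},{x1,x2,x7}} U3={{x2},{x5},{x6},{x1,x2},{x1,x5},{x2,x7},{x3,x5},{x4,x5},{x4,x6},{x5,x6},{x5,x7},{x6,x7},{x1,x2,x7},{x1,x3,x5},{x4,x5,x6},{x5,x6,x7}} U4={{x1},{x2},{x1,x2},{x1,x3},{x1,x4},{x1,x5},{x1,x7},{x2,x7},{x1,x2,x7},{x1,x3,x5},{x1,x3,x7}} U5={{x2},{x3},{x7},{x1,x2},{x1,x3},{x1,x7},{x2,x7},{x3,x4},{x3,x5},{x3,x7},{x4,x7},{x5,x7},{x6,x7},{x1,x2,x7},{x1,x3,x5},{x1,x3,x7},{x3,x4,x7},{x5,x6,x7}}
  U13={{x4,x5},{x4,x6},{x4,x5,x6}} U14={{x1,x4}} U15={{x3,x4},{x4,x7},{x3,x4,x7}} U23={{x2},{x1,x2},{x2,x7},{x1,x2,x7}} U24={{x2},{x1,x2},{x2,x7},{x1,x2,x7}} U25={{x2},{x1,x2},{x2,x7},{x1,x2,x7}} U34={{x2},{x1,x2},{x1,x5},{x2,x7},{x1,x2,x7},{x1,x3,x5}} U35={{x2},{x1,x2},{x2,x7},{x3,x5},{x5,x7},{x6,x7},{x1,x2,x7},{x1,x3,x5},{x5,x6,x7}} U45={{x2},{x1,x2},{x1,x3},{x1,x7},{x2,x7},{x1,x2,x7},{x1,x3,x5},{x1,x3,x7}}
  U234={{x2},{x1,x2},{x2,x7},{x1,x2,x7}} U235={{x2},{x1,x2},{x2,x7},{x1,x2,x7}} U245={{x2},{x1,x2},{x2,x7},{x1,x2,x7}} U345={{x2},{x1,x2},{x2,x7},{x1,x2,x7},{x1,x3,x5}}
  U2345={{x2},{x1,x2},{x2,x7},{x1,x2,x7}}
components per intersection:
  U1: {{x4},{x1,x4},{x3,x4},{x4,x5},{x4,x6},{x4,x7},{x3,x4,x7},{x4,x5,x6}}
  U2: {{x2},{x1,x2},{x2,x7},{x1,x2,x7}}
  U3: {{x2},{x1,x2},{x2,x7},{x1,x2,x7}} {{x5},{x6},{x1,x5},{x3,x5},{x4,x5},{x4,x6},{x5,x6},{x5,x7},{x6,x7},{x1,x3,x5},{x4,x5,x6},{x5,x6,x7}}
  U4: {{x1},{x2},{x1,x2},{x1,x3},{x1,x4},{x1,x5},{x1,x7},{x2,x7},{x1,x2,x7},{x1,x3,x5},{x1,x3,x7}}
  U5: {{x2},{x3},{x7},{x1,x2},{x1,x3},{x1,x7},{x2,x7},{x3,x4},{x3,x5},{x3,x7},{x4,x7},{x5,x7},{x6,x7},{x1,x2,x7},{x1,x3,x5},{x1,x3,x7},{x3,x4,x7},{x5,x6,x7}}
  U13: {{x4,x5},{x4,x6},{x4,x5,x6}}
  U14: {{x1,x4}}
  U15: {{x3,x4},{x4,x7},{x3,x4,x7}}
  U23: {{x2},{x1,x2},{x2,x7},{x1,x2,x7}}
  U24: {{x2},{x1,x2},{x2,x7},{x1,x2,x7}}
  U25: {{x2},{x1,x2},{x2,x7},{x1,x2,x7}}
  U34: {{x2},{x1,x2},{x2,x7},{x1,x2,x7}} {{x1,x5},{x1,x3,x5}}
  U35: {{x2},{x1,x2},{x2,x7},{x1,x2,x7}} {{x3,x5},{x1,x3,x5}} {{x5,x7},{x6,x7},{x5,x6,x7}}
  U45: {{x2},{x1,x2},{x1,x3},{x1,x7},{x2,x7},{x1,x2,x7},{x1,x3,x5},{x1,x3,x7}}
  U234: {{x2},{x1,x2},{x2,x7},{x1,x2,x7}}
  U235: {{x2},{x1,x2},{x2,x7},{x1,x2,x7}}
  U245: {{x2},{x1,x2},{x2,x7},{x1,x2,x7}}
  U345: {{x2},{x1,x2},{x2,x7},{x1,x2,x7}} {{x1,x3,x5}}
  U2345: {{x2},{x1,x2},{x2,x7},{x1,x2,x7}}
C dims 6,12,5,1; δ0: rk 5, SNF 1^5; δ1: rk 4, SNF 1^4; δ2: rk 1, SNF 1^1
Ȟ^0: (6−5)−0=1 ⇒ Z
Ȟ^1: (12−4)−5=3 ⇒ Z^3
Ȟ^2: (5−1)−4=0 ⇒ 0


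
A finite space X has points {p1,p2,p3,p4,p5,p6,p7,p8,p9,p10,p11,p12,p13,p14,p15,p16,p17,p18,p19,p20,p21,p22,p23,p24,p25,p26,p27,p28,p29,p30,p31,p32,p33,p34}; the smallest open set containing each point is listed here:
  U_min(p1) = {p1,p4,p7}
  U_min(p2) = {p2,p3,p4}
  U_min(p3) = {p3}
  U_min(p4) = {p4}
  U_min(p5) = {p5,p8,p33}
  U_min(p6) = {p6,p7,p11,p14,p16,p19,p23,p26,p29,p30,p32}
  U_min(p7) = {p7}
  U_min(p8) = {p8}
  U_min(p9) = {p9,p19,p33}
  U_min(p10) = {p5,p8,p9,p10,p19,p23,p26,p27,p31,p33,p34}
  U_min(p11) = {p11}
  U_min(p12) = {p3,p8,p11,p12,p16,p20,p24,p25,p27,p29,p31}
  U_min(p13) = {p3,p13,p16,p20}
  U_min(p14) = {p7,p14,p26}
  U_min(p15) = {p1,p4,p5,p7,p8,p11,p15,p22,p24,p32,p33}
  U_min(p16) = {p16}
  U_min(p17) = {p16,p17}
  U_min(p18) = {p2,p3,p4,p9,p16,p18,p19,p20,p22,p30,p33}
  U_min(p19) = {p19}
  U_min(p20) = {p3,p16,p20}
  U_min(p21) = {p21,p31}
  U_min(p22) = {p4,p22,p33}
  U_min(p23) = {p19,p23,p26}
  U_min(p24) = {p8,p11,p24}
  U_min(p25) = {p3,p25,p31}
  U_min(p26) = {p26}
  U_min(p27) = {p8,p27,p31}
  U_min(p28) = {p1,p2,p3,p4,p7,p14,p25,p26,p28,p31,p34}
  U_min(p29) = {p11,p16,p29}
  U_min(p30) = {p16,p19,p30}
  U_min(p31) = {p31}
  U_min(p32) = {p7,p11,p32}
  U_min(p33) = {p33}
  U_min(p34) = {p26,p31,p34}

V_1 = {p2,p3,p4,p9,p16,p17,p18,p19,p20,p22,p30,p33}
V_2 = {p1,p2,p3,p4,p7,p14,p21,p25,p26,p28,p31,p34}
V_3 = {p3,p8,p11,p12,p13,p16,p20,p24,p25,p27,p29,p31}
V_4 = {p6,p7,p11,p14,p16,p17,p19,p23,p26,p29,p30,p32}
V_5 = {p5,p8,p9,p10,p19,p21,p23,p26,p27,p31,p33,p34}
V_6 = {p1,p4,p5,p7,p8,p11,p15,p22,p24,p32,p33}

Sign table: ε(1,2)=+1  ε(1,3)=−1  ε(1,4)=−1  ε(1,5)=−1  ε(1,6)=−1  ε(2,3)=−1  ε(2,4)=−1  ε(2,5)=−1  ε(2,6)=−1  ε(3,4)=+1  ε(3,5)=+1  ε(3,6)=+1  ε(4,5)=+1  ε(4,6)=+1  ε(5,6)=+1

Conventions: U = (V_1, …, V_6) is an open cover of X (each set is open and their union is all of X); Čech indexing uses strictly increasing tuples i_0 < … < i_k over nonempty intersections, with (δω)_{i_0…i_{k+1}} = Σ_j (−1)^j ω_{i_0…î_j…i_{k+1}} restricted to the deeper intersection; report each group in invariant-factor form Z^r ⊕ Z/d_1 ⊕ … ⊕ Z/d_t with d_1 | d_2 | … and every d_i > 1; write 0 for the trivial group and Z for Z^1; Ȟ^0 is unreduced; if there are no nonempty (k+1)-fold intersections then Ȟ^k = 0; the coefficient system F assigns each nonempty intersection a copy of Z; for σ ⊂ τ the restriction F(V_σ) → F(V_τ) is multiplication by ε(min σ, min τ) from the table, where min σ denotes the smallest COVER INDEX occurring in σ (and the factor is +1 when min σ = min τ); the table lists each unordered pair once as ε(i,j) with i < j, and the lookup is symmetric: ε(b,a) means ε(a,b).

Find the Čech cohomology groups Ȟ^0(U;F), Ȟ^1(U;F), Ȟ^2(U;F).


Ȟ^0 ≅ Z,  Ȟ^1 ≅ 0,  Ȟ^2 ≅ Z/2

intersection data:
  V12={p2,p3,p4} V13={p3,p16,p20} V14={p16,p17,p19,p30} V15={p9,p19,p33} V16={p4,p22,p33} V23={p3,p25,p31} V24={p7,p14,p26} V25={p21,p26,p31,p34} V26={p1,p4,p7} V34={p11,p16,p29} V35={p8,p27,p31} V36={p8,p11,p24} V45={p19,p23,p26} V46={p7,p11,p32} V56={p5,p8,p33}
  V123={p3} V126={p4} V134={p16} V145={p19} V156={p33} V235={p31} V245={p26} V246={p7} V346={p11} V356={p8}
C dims 6,15,10; δ0: rk 5, SNF 1^5; δ1: rk 10, SNF 1^9·2
Ȟ^0 = (6 − 5) − 0 = 1, so Ȟ^0 ≅ Z
Ȟ^1 = (15 − 10) − 5 = 0, so Ȟ^1 ≅ 0
Ȟ^2 = (10 − 0) − 10 = 0 plus torsion [2], so Ȟ^2 ≅ Z/2


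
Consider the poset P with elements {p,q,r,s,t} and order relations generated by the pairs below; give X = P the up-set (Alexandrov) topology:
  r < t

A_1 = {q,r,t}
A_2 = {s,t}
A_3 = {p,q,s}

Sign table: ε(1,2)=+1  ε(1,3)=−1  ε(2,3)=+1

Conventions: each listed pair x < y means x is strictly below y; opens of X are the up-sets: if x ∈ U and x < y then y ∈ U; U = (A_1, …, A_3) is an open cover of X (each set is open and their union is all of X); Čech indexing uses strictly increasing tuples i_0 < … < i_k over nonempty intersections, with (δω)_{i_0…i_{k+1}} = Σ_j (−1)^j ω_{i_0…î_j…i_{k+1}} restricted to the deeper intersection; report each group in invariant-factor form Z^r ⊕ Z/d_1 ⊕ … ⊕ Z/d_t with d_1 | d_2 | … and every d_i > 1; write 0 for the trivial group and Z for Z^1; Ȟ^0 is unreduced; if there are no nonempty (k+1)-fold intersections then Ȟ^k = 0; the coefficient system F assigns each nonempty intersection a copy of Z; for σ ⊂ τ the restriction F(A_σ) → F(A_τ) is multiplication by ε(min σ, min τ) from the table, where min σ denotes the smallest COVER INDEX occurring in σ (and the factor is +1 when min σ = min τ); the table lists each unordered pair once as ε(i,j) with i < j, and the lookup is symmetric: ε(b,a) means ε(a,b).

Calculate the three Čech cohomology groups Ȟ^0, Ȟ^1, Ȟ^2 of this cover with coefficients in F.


nonempty overlaps:
  A12={t} A13={q} A23={s}
C dims 3,3; δ0: rk 3, SNF 1^2·2
degree 0: 3−3−0 = 0 → Ȟ^0 ≅ 0
degree 1: 3−0−3 = 0 plus torsion [2] → Ȟ^1 ≅ Z/2
degree 2: 0−0−0 = 0 → Ȟ^2 ≅ 0

Ȟ^0 ≅ 0; Ȟ^1 ≅ Z/2; Ȟ^2 ≅ 0


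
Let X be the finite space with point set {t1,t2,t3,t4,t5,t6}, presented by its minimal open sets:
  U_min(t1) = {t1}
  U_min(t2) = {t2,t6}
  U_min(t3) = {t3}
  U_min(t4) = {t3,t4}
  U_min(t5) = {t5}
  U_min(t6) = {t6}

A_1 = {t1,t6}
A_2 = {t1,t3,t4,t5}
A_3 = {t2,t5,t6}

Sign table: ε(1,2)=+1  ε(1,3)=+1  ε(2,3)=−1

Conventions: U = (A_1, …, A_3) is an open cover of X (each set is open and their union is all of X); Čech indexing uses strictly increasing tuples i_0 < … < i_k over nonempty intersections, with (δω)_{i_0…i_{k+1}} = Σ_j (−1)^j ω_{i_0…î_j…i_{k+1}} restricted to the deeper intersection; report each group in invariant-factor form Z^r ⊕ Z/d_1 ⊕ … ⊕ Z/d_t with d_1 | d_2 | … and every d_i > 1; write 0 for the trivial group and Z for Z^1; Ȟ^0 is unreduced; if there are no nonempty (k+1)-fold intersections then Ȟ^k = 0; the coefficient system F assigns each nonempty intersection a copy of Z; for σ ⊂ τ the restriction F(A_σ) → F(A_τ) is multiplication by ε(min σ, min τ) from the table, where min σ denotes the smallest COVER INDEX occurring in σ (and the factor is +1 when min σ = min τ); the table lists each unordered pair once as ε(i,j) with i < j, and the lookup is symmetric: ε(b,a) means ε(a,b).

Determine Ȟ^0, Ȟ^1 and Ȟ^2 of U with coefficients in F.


nerve simplices:
  A12={t1} A13={t6} A23={t5}
C dims 3,3; δ0: rk 3, SNF 1^2·2
degree 0: 3−3−0 = 0 → Ȟ^0 ≅ 0
degree 1: 3−0−3 = 0 plus torsion [2] → Ȟ^1 ≅ Z/2
degree 2: 0−0−0 = 0 → Ȟ^2 ≅ 0

Ȟ^0 = 0; Ȟ^1 = Z/2; Ȟ^2 = 0


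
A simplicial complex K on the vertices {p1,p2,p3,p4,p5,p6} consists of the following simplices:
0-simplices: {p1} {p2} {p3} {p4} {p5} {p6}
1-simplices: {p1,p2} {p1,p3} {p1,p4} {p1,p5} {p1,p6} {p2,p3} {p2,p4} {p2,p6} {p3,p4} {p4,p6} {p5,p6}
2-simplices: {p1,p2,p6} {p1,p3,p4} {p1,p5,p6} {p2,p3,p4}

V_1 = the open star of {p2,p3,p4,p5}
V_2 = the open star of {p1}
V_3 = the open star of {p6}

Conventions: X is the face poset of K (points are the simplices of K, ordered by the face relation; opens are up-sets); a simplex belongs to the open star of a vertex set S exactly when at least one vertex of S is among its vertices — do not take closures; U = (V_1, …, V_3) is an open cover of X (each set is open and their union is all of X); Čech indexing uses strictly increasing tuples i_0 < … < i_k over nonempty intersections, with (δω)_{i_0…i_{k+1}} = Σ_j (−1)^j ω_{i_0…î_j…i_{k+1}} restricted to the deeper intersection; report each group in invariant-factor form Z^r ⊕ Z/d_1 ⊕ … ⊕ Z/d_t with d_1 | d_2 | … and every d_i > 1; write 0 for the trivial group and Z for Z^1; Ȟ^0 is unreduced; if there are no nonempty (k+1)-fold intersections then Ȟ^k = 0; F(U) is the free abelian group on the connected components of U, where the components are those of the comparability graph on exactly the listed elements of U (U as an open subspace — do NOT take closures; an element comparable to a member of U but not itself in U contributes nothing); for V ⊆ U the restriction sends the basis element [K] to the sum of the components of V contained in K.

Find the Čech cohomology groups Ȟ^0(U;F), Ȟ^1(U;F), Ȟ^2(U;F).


Ȟ^0(U;F) ≅ Z, Ȟ^1(U;F) ≅ Z^2, Ȟ^2(U;F) ≅ 0

nerve of the cover:
  V1={{p2},{p3},{p4},{p5},{p1,p2},{p1,p3},{p1,p4},{p1,p5},{p2,p3},{p2,p4},{p2,p6},{p3,p4},{p4,p6},{p5,p6},{p1,p2,p6},{p1,p3,p4},{p1,p5,p6},{p2,p3,p4}} V2={{p1},{p1,p2},{p1,p3},{p1,p4},{p1,p5},{p1,p6},{p1,p2,p6},{p1,p3,p4},{p1,p5,p6}} V3={{p6},{p1,p6},{p2,p6},{p4,p6},{p5,p6},{p1,p2,p6},{p1,p5,p6}}
  V12={{p1,p2},{p1,p3},{p1,p4},{p1,p5},{p1,p2,p6},{p1,p3,p4},{p1,p5,p6}} V13={{p2,p6},{p4,p6},{p5,p6},{p1,p2,p6},{p1,p5,p6}} V23={{p1,p6},{p1,p2,p6},{p1,p5,p6}}
  V123={{p1,p2,p6},{p1,p5,p6}}
components per intersection:
  V1: {{p2},{p3},{p4},{p1,p2},{p1,p3},{p1,p4},{p2,p3},{p2,p4},{p2,p6},{p3,p4},{p4,p6},{p1,p2,p6},{p1,p3,p4},{p2,p3,p4}} {{p5},{p1,p5},{p5,p6},{p1,p5,p6}}
  V2: {{p1},{p1,p2},{p1,p3},{p1,p4},{p1,p5},{p1,p6},{p1,p2,p6},{p1,p3,p4},{p1,p5,p6}}
  V3: {{p6},{p1,p6},{p2,p6},{p4,p6},{p5,p6},{p1,p2,p6},{p1,p5,p6}}
  V12: {{p1,p2},{p1,p2,p6}} {{p1,p3},{p1,p4},{p1,p3,p4}} {{p1,p5},{p1,p5,p6}}
  V13: {{p2,p6},{p1,p2,p6}} {{p4,p6}} {{p5,p6},{p1,p5,p6}}
  V23: {{p1,p6},{p1,p2,p6},{p1,p5,p6}}
  V123: {{p1,p2,p6}} {{p1,p5,p6}}
C dims 4,7,2; δ0: rk 3, SNF 1^3; δ1: rk 2, SNF 1^2
Ȟ^0 = (4 − 3) − 0 = 1, so Ȟ^0 ≅ Z
Ȟ^1 = (7 − 2) − 3 = 2, so Ȟ^1 ≅ Z^2
Ȟ^2 = (2 − 0) − 2 = 0, so Ȟ^2 ≅ 0
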